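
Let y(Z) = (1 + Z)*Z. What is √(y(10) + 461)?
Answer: √571 ≈ 23.896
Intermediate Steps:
y(Z) = Z*(1 + Z)
√(y(10) + 461) = √(10*(1 + 10) + 461) = √(10*11 + 461) = √(110 + 461) = √571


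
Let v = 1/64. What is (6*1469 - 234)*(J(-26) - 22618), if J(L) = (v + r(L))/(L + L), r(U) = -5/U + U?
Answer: -161456409345/832 ≈ -1.9406e+8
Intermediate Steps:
v = 1/64 ≈ 0.015625
r(U) = U - 5/U
J(L) = (1/64 + L - 5/L)/(2*L) (J(L) = (1/64 + (L - 5/L))/(L + L) = (1/64 + L - 5/L)/((2*L)) = (1/64 + L - 5/L)*(1/(2*L)) = (1/64 + L - 5/L)/(2*L))
(6*1469 - 234)*(J(-26) - 22618) = (6*1469 - 234)*((1/128)*(-320 - 26 + 64*(-26)²)/(-26)² - 22618) = (8814 - 234)*((1/128)*(1/676)*(-320 - 26 + 64*676) - 22618) = 8580*((1/128)*(1/676)*(-320 - 26 + 43264) - 22618) = 8580*((1/128)*(1/676)*42918 - 22618) = 8580*(21459/43264 - 22618) = 8580*(-978523693/43264) = -161456409345/832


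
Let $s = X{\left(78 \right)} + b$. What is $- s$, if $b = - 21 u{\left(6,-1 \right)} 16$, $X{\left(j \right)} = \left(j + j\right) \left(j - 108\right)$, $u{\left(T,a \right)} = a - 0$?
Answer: $4344$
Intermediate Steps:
$u{\left(T,a \right)} = a$ ($u{\left(T,a \right)} = a + 0 = a$)
$X{\left(j \right)} = 2 j \left(-108 + j\right)$
$b = 336$ ($b = \left(-21\right) \left(-1\right) 16 = 21 \cdot 16 = 336$)
$s = -4344$ ($s = 2 \cdot 78 \left(-108 + 78\right) + 336 = 2 \cdot 78 \left(-30\right) + 336 = -4680 + 336 = -4344$)
$- s = \left(-1\right) \left(-4344\right) = 4344$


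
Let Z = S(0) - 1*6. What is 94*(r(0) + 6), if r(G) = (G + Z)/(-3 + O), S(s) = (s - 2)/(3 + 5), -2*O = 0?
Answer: 4559/6 ≈ 759.83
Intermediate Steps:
O = 0 (O = -1/2*0 = 0)
S(s) = -1/4 + s/8 (S(s) = (-2 + s)/8 = (-2 + s)*(1/8) = -1/4 + s/8)
Z = -25/4 (Z = (-1/4 + (1/8)*0) - 1*6 = (-1/4 + 0) - 6 = -1/4 - 6 = -25/4 ≈ -6.2500)
r(G) = 25/12 - G/3 (r(G) = (G - 25/4)/(-3 + 0) = (-25/4 + G)/(-3) = (-25/4 + G)*(-1/3) = 25/12 - G/3)
94*(r(0) + 6) = 94*((25/12 - 1/3*0) + 6) = 94*((25/12 + 0) + 6) = 94*(25/12 + 6) = 94*(97/12) = 4559/6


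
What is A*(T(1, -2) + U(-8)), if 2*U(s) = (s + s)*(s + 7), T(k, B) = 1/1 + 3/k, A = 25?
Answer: 300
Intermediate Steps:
T(k, B) = 1 + 3/k (T(k, B) = 1*1 + 3/k = 1 + 3/k)
U(s) = s*(7 + s) (U(s) = ((s + s)*(s + 7))/2 = ((2*s)*(7 + s))/2 = (2*s*(7 + s))/2 = s*(7 + s))
A*(T(1, -2) + U(-8)) = 25*((3 + 1)/1 - 8*(7 - 8)) = 25*(1*4 - 8*(-1)) = 25*(4 + 8) = 25*12 = 300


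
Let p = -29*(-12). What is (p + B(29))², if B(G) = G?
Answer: 142129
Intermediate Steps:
p = 348
(p + B(29))² = (348 + 29)² = 377² = 142129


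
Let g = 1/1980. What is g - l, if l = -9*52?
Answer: 926641/1980 ≈ 468.00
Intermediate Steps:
l = -468
g = 1/1980 ≈ 0.00050505
g - l = 1/1980 - 1*(-468) = 1/1980 + 468 = 926641/1980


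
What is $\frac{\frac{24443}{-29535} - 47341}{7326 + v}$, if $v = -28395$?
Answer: $\frac{1398240878}{622272915} \approx 2.247$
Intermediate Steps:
$\frac{\frac{24443}{-29535} - 47341}{7326 + v} = \frac{\frac{24443}{-29535} - 47341}{7326 - 28395} = \frac{24443 \left(- \frac{1}{29535}\right) - 47341}{-21069} = \left(- \frac{24443}{29535} - 47341\right) \left(- \frac{1}{21069}\right) = \left(- \frac{1398240878}{29535}\right) \left(- \frac{1}{21069}\right) = \frac{1398240878}{622272915}$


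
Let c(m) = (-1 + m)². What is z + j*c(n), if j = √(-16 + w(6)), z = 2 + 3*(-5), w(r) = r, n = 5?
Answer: -13 + 16*I*√10 ≈ -13.0 + 50.596*I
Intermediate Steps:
z = -13 (z = 2 - 15 = -13)
j = I*√10 (j = √(-16 + 6) = √(-10) = I*√10 ≈ 3.1623*I)
z + j*c(n) = -13 + (I*√10)*(-1 + 5)² = -13 + (I*√10)*4² = -13 + (I*√10)*16 = -13 + 16*I*√10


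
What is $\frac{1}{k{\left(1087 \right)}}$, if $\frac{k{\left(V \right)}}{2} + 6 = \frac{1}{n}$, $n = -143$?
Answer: $- \frac{143}{1718} \approx -0.083236$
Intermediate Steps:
$k{\left(V \right)} = - \frac{1718}{143}$ ($k{\left(V \right)} = -12 + \frac{2}{-143} = -12 + 2 \left(- \frac{1}{143}\right) = -12 - \frac{2}{143} = - \frac{1718}{143}$)
$\frac{1}{k{\left(1087 \right)}} = \frac{1}{- \frac{1718}{143}} = - \frac{143}{1718}$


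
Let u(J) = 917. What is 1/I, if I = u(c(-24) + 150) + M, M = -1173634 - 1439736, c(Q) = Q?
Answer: -1/2612453 ≈ -3.8278e-7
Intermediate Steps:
M = -2613370
I = -2612453 (I = 917 - 2613370 = -2612453)
1/I = 1/(-2612453) = -1/2612453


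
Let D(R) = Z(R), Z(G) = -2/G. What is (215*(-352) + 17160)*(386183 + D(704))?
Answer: -90397715975/4 ≈ -2.2599e+10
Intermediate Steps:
D(R) = -2/R
(215*(-352) + 17160)*(386183 + D(704)) = (215*(-352) + 17160)*(386183 - 2/704) = (-75680 + 17160)*(386183 - 2*1/704) = -58520*(386183 - 1/352) = -58520*135936415/352 = -90397715975/4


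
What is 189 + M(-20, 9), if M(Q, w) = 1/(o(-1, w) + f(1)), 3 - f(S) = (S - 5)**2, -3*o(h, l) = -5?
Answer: 6423/34 ≈ 188.91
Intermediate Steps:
o(h, l) = 5/3 (o(h, l) = -1/3*(-5) = 5/3)
f(S) = 3 - (-5 + S)**2 (f(S) = 3 - (S - 5)**2 = 3 - (-5 + S)**2)
M(Q, w) = -3/34 (M(Q, w) = 1/(5/3 + (3 - (-5 + 1)**2)) = 1/(5/3 + (3 - 1*(-4)**2)) = 1/(5/3 + (3 - 1*16)) = 1/(5/3 + (3 - 16)) = 1/(5/3 - 13) = 1/(-34/3) = -3/34)
189 + M(-20, 9) = 189 - 3/34 = 6423/34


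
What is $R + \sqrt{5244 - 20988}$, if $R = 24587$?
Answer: $24587 + 8 i \sqrt{246} \approx 24587.0 + 125.48 i$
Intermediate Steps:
$R + \sqrt{5244 - 20988} = 24587 + \sqrt{5244 - 20988} = 24587 + \sqrt{-15744} = 24587 + 8 i \sqrt{246}$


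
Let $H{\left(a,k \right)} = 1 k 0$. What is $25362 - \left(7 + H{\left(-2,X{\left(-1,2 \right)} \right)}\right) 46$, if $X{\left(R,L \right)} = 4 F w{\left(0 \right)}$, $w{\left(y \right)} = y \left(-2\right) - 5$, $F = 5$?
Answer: $25040$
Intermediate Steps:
$w{\left(y \right)} = -5 - 2 y$ ($w{\left(y \right)} = - 2 y - 5 = -5 - 2 y$)
$X{\left(R,L \right)} = -100$ ($X{\left(R,L \right)} = 4 \cdot 5 \left(-5 - 0\right) = 20 \left(-5 + 0\right) = 20 \left(-5\right) = -100$)
$H{\left(a,k \right)} = 0$ ($H{\left(a,k \right)} = 1 \cdot 0 = 0$)
$25362 - \left(7 + H{\left(-2,X{\left(-1,2 \right)} \right)}\right) 46 = 25362 - \left(7 + 0\right) 46 = 25362 - 7 \cdot 46 = 25362 - 322 = 25040$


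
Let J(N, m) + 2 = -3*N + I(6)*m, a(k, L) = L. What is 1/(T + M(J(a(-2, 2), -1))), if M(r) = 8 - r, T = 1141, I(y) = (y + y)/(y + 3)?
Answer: 3/3475 ≈ 0.00086331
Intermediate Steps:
I(y) = 2*y/(3 + y) (I(y) = (2*y)/(3 + y) = 2*y/(3 + y))
J(N, m) = -2 - 3*N + 4*m/3 (J(N, m) = -2 + (-3*N + (2*6/(3 + 6))*m) = -2 + (-3*N + (2*6/9)*m) = -2 + (-3*N + (2*6*(⅑))*m) = -2 + (-3*N + 4*m/3) = -2 - 3*N + 4*m/3)
1/(T + M(J(a(-2, 2), -1))) = 1/(1141 + (8 - (-2 - 3*2 + (4/3)*(-1)))) = 1/(1141 + (8 - (-2 - 6 - 4/3))) = 1/(1141 + (8 - 1*(-28/3))) = 1/(1141 + (8 + 28/3)) = 1/(1141 + 52/3) = 1/(3475/3) = 3/3475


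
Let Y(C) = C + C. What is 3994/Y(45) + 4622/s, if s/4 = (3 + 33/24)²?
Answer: 1154833/11025 ≈ 104.75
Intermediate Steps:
Y(C) = 2*C
s = 1225/16 (s = 4*(3 + 33/24)² = 4*(3 + 33*(1/24))² = 4*(3 + 11/8)² = 4*(35/8)² = 4*(1225/64) = 1225/16 ≈ 76.563)
3994/Y(45) + 4622/s = 3994/((2*45)) + 4622/(1225/16) = 3994/90 + 4622*(16/1225) = 3994*(1/90) + 73952/1225 = 1997/45 + 73952/1225 = 1154833/11025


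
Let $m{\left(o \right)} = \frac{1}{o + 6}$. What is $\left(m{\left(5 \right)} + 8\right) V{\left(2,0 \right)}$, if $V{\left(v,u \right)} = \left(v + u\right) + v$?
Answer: $\frac{356}{11} \approx 32.364$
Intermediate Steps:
$V{\left(v,u \right)} = u + 2 v$ ($V{\left(v,u \right)} = \left(u + v\right) + v = u + 2 v$)
$m{\left(o \right)} = \frac{1}{6 + o}$
$\left(m{\left(5 \right)} + 8\right) V{\left(2,0 \right)} = \left(\frac{1}{6 + 5} + 8\right) \left(0 + 2 \cdot 2\right) = \left(\frac{1}{11} + 8\right) \left(0 + 4\right) = \left(\frac{1}{11} + 8\right) 4 = \frac{89}{11} \cdot 4 = \frac{356}{11}$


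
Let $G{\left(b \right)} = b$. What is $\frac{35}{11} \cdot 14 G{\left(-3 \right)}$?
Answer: $- \frac{1470}{11} \approx -133.64$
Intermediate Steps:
$\frac{35}{11} \cdot 14 G{\left(-3 \right)} = \frac{35}{11} \cdot 14 \left(-3\right) = \frac{490}{11} \left(-3\right) = - \frac{1470}{11}$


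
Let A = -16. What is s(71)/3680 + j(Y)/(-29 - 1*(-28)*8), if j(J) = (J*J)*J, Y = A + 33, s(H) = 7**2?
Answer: 3617879/143520 ≈ 25.208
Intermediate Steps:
s(H) = 49
Y = 17 (Y = -16 + 33 = 17)
j(J) = J**3 (j(J) = J**2*J = J**3)
s(71)/3680 + j(Y)/(-29 - 1*(-28)*8) = 49/3680 + 17**3/(-29 - 1*(-28)*8) = 49*(1/3680) + 4913/(-29 + 28*8) = 49/3680 + 4913/(-29 + 224) = 49/3680 + 4913/195 = 3617879/143520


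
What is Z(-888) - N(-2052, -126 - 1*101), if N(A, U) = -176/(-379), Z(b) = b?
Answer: -336728/379 ≈ -888.46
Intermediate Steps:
N(A, U) = 176/379 (N(A, U) = -176*(-1/379) = 176/379)
Z(-888) - N(-2052, -126 - 1*101) = -888 - 1*176/379 = -888 - 176/379 = -336728/379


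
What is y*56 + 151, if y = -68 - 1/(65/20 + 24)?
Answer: -398837/109 ≈ -3659.1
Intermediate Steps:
y = -7416/109 (y = -68 - 1/(65*(1/20) + 24) = -68 - 1/(13/4 + 24) = -68 - 1/109/4 = -68 - 1*4/109 = -68 - 4/109 = -7416/109 ≈ -68.037)
y*56 + 151 = -7416/109*56 + 151 = -415296/109 + 151 = -398837/109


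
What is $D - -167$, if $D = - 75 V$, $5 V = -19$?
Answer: $452$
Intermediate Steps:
$V = - \frac{19}{5}$ ($V = \frac{1}{5} \left(-19\right) = - \frac{19}{5} \approx -3.8$)
$D = 285$ ($D = \left(-75\right) \left(- \frac{19}{5}\right) = 285$)
$D - -167 = 285 - -167 = 285 + 167 = 452$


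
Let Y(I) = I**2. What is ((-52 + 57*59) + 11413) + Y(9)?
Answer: 14805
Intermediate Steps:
((-52 + 57*59) + 11413) + Y(9) = ((-52 + 57*59) + 11413) + 9**2 = ((-52 + 3363) + 11413) + 81 = (3311 + 11413) + 81 = 14724 + 81 = 14805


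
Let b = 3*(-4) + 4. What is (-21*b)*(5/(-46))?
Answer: -420/23 ≈ -18.261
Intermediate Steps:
b = -8 (b = -12 + 4 = -8)
(-21*b)*(5/(-46)) = (-21*(-8))*(5/(-46)) = 168*(5*(-1/46)) = 168*(-5/46) = -420/23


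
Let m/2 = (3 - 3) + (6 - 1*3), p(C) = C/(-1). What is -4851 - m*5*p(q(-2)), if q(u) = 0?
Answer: -4851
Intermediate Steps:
p(C) = -C (p(C) = C*(-1) = -C)
m = 6 (m = 2*((3 - 3) + (6 - 1*3)) = 2*(0 + (6 - 3)) = 2*(0 + 3) = 2*3 = 6)
-4851 - m*5*p(q(-2)) = -4851 - 6*5*(-1*0) = -4851 - 30*0 = -4851 - 1*0 = -4851 + 0 = -4851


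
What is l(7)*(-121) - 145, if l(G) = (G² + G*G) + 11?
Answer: -13334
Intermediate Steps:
l(G) = 11 + 2*G² (l(G) = (G² + G²) + 11 = 2*G² + 11 = 11 + 2*G²)
l(7)*(-121) - 145 = (11 + 2*7²)*(-121) - 145 = (11 + 2*49)*(-121) - 145 = (11 + 98)*(-121) - 145 = 109*(-121) - 145 = -13189 - 145 = -13334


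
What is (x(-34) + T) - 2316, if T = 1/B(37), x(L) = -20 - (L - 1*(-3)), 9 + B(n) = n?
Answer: -64539/28 ≈ -2305.0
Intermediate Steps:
B(n) = -9 + n
x(L) = -23 - L (x(L) = -20 - (L + 3) = -20 - (3 + L) = -20 + (-3 - L) = -23 - L)
T = 1/28 (T = 1/(-9 + 37) = 1/28 ≈ 0.035714)
(x(-34) + T) - 2316 = ((-23 - 1*(-34)) + 1/28) - 2316 = ((-23 + 34) + 1/28) - 2316 = (11 + 1/28) - 2316 = 309/28 - 2316 = -64539/28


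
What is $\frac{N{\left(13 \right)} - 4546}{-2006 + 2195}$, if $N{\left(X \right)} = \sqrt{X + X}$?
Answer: $- \frac{4546}{189} + \frac{\sqrt{26}}{189} \approx -24.026$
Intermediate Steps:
$N{\left(X \right)} = \sqrt{2} \sqrt{X}$ ($N{\left(X \right)} = \sqrt{2 X} = \sqrt{2} \sqrt{X}$)
$\frac{N{\left(13 \right)} - 4546}{-2006 + 2195} = \frac{\sqrt{2} \sqrt{13} - 4546}{-2006 + 2195} = \frac{\sqrt{26} - 4546}{189} = \left(-4546 + \sqrt{26}\right) \frac{1}{189} = - \frac{4546}{189} + \frac{\sqrt{26}}{189}$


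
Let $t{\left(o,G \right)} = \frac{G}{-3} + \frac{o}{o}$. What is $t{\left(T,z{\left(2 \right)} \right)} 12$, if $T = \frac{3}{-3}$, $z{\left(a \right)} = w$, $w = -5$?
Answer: $32$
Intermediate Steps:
$z{\left(a \right)} = -5$
$T = -1$ ($T = 3 \left(- \frac{1}{3}\right) = -1$)
$t{\left(o,G \right)} = 1 - \frac{G}{3}$ ($t{\left(o,G \right)} = G \left(- \frac{1}{3}\right) + 1 = - \frac{G}{3} + 1 = 1 - \frac{G}{3}$)
$t{\left(T,z{\left(2 \right)} \right)} 12 = \left(1 - - \frac{5}{3}\right) 12 = \left(1 + \frac{5}{3}\right) 12 = \frac{8}{3} \cdot 12 = 32$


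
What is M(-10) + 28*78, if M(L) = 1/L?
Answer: 21839/10 ≈ 2183.9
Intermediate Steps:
M(-10) + 28*78 = 1/(-10) + 28*78 = -⅒ + 2184 = 21839/10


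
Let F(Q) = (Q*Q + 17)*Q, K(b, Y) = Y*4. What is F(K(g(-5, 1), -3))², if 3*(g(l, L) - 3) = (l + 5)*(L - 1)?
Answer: 3732624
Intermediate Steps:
g(l, L) = 3 + (-1 + L)*(5 + l)/3 (g(l, L) = 3 + ((l + 5)*(L - 1))/3 = 3 + ((5 + l)*(-1 + L))/3 = 3 + ((-1 + L)*(5 + l))/3 = 3 + (-1 + L)*(5 + l)/3)
K(b, Y) = 4*Y
F(Q) = Q*(17 + Q²) (F(Q) = (Q² + 17)*Q = (17 + Q²)*Q = Q*(17 + Q²))
F(K(g(-5, 1), -3))² = ((4*(-3))*(17 + (4*(-3))²))² = (-12*(17 + (-12)²))² = (-12*(17 + 144))² = (-12*161)² = (-1932)² = 3732624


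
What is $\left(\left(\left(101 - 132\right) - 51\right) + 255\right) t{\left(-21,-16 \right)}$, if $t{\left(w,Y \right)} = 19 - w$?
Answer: $6920$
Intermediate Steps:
$\left(\left(\left(101 - 132\right) - 51\right) + 255\right) t{\left(-21,-16 \right)} = \left(\left(\left(101 - 132\right) - 51\right) + 255\right) \left(19 - -21\right) = \left(\left(-31 - 51\right) + 255\right) \left(19 + 21\right) = \left(-82 + 255\right) 40 = 173 \cdot 40 = 6920$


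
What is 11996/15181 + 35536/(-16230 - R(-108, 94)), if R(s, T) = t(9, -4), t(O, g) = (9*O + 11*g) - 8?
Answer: -344429052/246827879 ≈ -1.3954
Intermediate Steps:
t(O, g) = -8 + 9*O + 11*g
R(s, T) = 29 (R(s, T) = -8 + 9*9 + 11*(-4) = -8 + 81 - 44 = 29)
11996/15181 + 35536/(-16230 - R(-108, 94)) = 11996/15181 + 35536/(-16230 - 1*29) = 11996*(1/15181) + 35536/(-16230 - 29) = 11996/15181 + 35536/(-16259) = 11996/15181 + 35536*(-1/16259) = 11996/15181 - 35536/16259 = -344429052/246827879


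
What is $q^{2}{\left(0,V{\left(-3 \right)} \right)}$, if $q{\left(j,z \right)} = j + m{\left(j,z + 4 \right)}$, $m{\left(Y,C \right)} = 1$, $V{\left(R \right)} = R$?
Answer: $1$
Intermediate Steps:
$q{\left(j,z \right)} = 1 + j$ ($q{\left(j,z \right)} = j + 1 = 1 + j$)
$q^{2}{\left(0,V{\left(-3 \right)} \right)} = \left(1 + 0\right)^{2} = 1^{2} = 1$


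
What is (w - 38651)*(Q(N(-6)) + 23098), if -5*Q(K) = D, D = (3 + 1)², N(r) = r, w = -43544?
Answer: -1898277086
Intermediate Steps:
D = 16 (D = 4² = 16)
Q(K) = -16/5 (Q(K) = -⅕*16 = -16/5)
(w - 38651)*(Q(N(-6)) + 23098) = (-43544 - 38651)*(-16/5 + 23098) = -82195*115474/5 = -1898277086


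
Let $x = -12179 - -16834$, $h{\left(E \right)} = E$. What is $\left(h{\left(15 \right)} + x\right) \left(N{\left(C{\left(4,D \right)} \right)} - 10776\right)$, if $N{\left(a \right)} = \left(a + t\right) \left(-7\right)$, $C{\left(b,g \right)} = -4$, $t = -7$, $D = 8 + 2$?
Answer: $-49964330$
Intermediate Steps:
$D = 10$
$N{\left(a \right)} = 49 - 7 a$ ($N{\left(a \right)} = \left(a - 7\right) \left(-7\right) = \left(-7 + a\right) \left(-7\right) = 49 - 7 a$)
$x = 4655$ ($x = -12179 + 16834 = 4655$)
$\left(h{\left(15 \right)} + x\right) \left(N{\left(C{\left(4,D \right)} \right)} - 10776\right) = \left(15 + 4655\right) \left(\left(49 - -28\right) - 10776\right) = 4670 \left(\left(49 + 28\right) - 10776\right) = 4670 \left(77 - 10776\right) = 4670 \left(-10699\right) = -49964330$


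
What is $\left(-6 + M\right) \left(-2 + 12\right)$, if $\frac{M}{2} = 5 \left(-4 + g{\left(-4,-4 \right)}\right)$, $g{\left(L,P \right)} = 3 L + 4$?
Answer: $-1260$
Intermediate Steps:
$g{\left(L,P \right)} = 4 + 3 L$
$M = -120$ ($M = 2 \cdot 5 \left(-4 + \left(4 + 3 \left(-4\right)\right)\right) = 2 \cdot 5 \left(-4 + \left(4 - 12\right)\right) = 2 \cdot 5 \left(-4 - 8\right) = 2 \cdot 5 \left(-12\right) = 2 \left(-60\right) = -120$)
$\left(-6 + M\right) \left(-2 + 12\right) = \left(-6 - 120\right) \left(-2 + 12\right) = \left(-126\right) 10 = -1260$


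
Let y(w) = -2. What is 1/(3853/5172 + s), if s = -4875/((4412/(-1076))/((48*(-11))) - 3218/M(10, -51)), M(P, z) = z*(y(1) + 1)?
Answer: 787872694452/61466048974573 ≈ 0.012818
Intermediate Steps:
M(P, z) = -z (M(P, z) = z*(-2 + 1) = z*(-1) = -z)
s = 11770902000/152334241 (s = -4875/((4412/(-1076))/((48*(-11))) - 3218/((-1*(-51)))) = -4875/((4412*(-1/1076))/(-528) - 3218/51) = -4875/(-1103/269*(-1/528) - 3218*1/51) = -4875/(1103/142032 - 3218/51) = -4875/(-152334241/2414544) = -4875*(-2414544/152334241) = 11770902000/152334241 ≈ 77.270)
1/(3853/5172 + s) = 1/(3853/5172 + 11770902000/152334241) = 1/(61466048974573/787872694452) = 787872694452/61466048974573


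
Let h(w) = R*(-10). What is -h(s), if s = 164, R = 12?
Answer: 120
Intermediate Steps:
h(w) = -120 (h(w) = 12*(-10) = -120)
-h(s) = -1*(-120) = 120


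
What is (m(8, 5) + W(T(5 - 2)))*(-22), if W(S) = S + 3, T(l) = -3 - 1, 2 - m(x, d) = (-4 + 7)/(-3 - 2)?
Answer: -176/5 ≈ -35.200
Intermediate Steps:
m(x, d) = 13/5 (m(x, d) = 2 - (-4 + 7)/(-3 - 2) = 2 - 3/(-5) = 2 - 3*(-1)/5 = 2 - 1*(-3/5) = 2 + 3/5 = 13/5)
T(l) = -4
W(S) = 3 + S
(m(8, 5) + W(T(5 - 2)))*(-22) = (13/5 + (3 - 4))*(-22) = (13/5 - 1)*(-22) = (8/5)*(-22) = -176/5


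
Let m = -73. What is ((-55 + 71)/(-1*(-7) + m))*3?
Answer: -8/11 ≈ -0.72727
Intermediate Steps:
((-55 + 71)/(-1*(-7) + m))*3 = ((-55 + 71)/(-1*(-7) - 73))*3 = (16/(7 - 73))*3 = (16/(-66))*3 = (16*(-1/66))*3 = -8/33*3 = -8/11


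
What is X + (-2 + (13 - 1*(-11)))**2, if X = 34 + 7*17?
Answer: 637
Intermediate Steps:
X = 153 (X = 34 + 119 = 153)
X + (-2 + (13 - 1*(-11)))**2 = 153 + (-2 + (13 - 1*(-11)))**2 = 153 + (-2 + (13 + 11))**2 = 153 + (-2 + 24)**2 = 153 + 22**2 = 153 + 484 = 637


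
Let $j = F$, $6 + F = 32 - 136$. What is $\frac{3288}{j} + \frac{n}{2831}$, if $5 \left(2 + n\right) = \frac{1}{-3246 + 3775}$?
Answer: $- \frac{492422187}{16473589} \approx -29.892$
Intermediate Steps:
$F = -110$ ($F = -6 + \left(32 - 136\right) = -6 - 104 = -110$)
$j = -110$
$n = - \frac{5289}{2645}$ ($n = -2 + \frac{1}{5 \left(-3246 + 3775\right)} = -2 + \frac{1}{5 \cdot 529} = -2 + \frac{1}{5} \cdot \frac{1}{529} = -2 + \frac{1}{2645} = - \frac{5289}{2645} \approx -1.9996$)
$\frac{3288}{j} + \frac{n}{2831} = \frac{3288}{-110} - \frac{5289}{2645 \cdot 2831} = 3288 \left(- \frac{1}{110}\right) - \frac{5289}{7487995} = - \frac{1644}{55} - \frac{5289}{7487995} = - \frac{492422187}{16473589}$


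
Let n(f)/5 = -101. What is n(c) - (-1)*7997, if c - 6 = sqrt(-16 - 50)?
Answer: 7492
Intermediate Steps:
c = 6 + I*sqrt(66) (c = 6 + sqrt(-16 - 50) = 6 + sqrt(-66) = 6 + I*sqrt(66) ≈ 6.0 + 8.124*I)
n(f) = -505 (n(f) = 5*(-101) = -505)
n(c) - (-1)*7997 = -505 - (-1)*7997 = -505 - 1*(-7997) = -505 + 7997 = 7492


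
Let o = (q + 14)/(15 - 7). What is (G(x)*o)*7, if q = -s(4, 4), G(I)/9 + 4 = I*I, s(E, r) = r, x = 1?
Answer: -945/4 ≈ -236.25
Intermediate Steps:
G(I) = -36 + 9*I**2 (G(I) = -36 + 9*(I*I) = -36 + 9*I**2)
q = -4 (q = -1*4 = -4)
o = 5/4 (o = (-4 + 14)/(15 - 7) = 10/8 = 10*(1/8) = 5/4 ≈ 1.2500)
(G(x)*o)*7 = ((-36 + 9*1**2)*(5/4))*7 = ((-36 + 9*1)*(5/4))*7 = ((-36 + 9)*(5/4))*7 = -27*5/4*7 = -135/4*7 = -945/4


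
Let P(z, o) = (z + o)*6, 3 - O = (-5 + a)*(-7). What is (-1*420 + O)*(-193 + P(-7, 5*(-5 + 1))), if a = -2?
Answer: 165430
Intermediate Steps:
O = -46 (O = 3 - (-5 - 2)*(-7) = 3 - (-7)*(-7) = 3 - 1*49 = 3 - 49 = -46)
P(z, o) = 6*o + 6*z (P(z, o) = (o + z)*6 = 6*o + 6*z)
(-1*420 + O)*(-193 + P(-7, 5*(-5 + 1))) = (-1*420 - 46)*(-193 + (6*(5*(-5 + 1)) + 6*(-7))) = (-420 - 46)*(-193 + (6*(5*(-4)) - 42)) = -466*(-193 + (6*(-20) - 42)) = -466*(-193 + (-120 - 42)) = -466*(-193 - 162) = -466*(-355) = 165430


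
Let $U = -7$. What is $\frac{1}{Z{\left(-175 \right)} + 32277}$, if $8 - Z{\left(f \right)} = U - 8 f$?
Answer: $\frac{1}{30892} \approx 3.2371 \cdot 10^{-5}$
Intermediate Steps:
$Z{\left(f \right)} = 15 + 8 f$ ($Z{\left(f \right)} = 8 - \left(-7 - 8 f\right) = 8 + \left(7 + 8 f\right) = 15 + 8 f$)
$\frac{1}{Z{\left(-175 \right)} + 32277} = \frac{1}{\left(15 + 8 \left(-175\right)\right) + 32277} = \frac{1}{\left(15 - 1400\right) + 32277} = \frac{1}{-1385 + 32277} = \frac{1}{30892}$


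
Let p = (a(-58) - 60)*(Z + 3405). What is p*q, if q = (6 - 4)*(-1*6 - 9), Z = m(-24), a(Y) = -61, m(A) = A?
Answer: 12273030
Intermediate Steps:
Z = -24
p = -409101 (p = (-61 - 60)*(-24 + 3405) = -121*3381 = -409101)
q = -30 (q = 2*(-6 - 9) = 2*(-15) = -30)
p*q = -409101*(-30) = 12273030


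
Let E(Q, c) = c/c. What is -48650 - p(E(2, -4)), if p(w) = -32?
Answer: -48618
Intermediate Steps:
E(Q, c) = 1
-48650 - p(E(2, -4)) = -48650 - 1*(-32) = -48650 + 32 = -48618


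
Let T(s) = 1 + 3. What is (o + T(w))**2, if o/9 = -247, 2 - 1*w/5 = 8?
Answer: 4923961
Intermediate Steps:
w = -30 (w = 10 - 5*8 = 10 - 40 = -30)
o = -2223 (o = 9*(-247) = -2223)
T(s) = 4
(o + T(w))**2 = (-2223 + 4)**2 = (-2219)**2 = 4923961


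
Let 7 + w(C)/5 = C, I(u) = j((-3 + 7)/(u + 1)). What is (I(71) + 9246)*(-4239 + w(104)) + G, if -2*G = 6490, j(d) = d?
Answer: -312416438/9 ≈ -3.4713e+7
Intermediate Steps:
G = -3245 (G = -1/2*6490 = -3245)
I(u) = 4/(1 + u) (I(u) = (-3 + 7)/(u + 1) = 4/(1 + u))
w(C) = -35 + 5*C
(I(71) + 9246)*(-4239 + w(104)) + G = (4/(1 + 71) + 9246)*(-4239 + (-35 + 5*104)) - 3245 = (4/72 + 9246)*(-4239 + (-35 + 520)) - 3245 = (4*(1/72) + 9246)*(-4239 + 485) - 3245 = (1/18 + 9246)*(-3754) - 3245 = (166429/18)*(-3754) - 3245 = -312387233/9 - 3245 = -312416438/9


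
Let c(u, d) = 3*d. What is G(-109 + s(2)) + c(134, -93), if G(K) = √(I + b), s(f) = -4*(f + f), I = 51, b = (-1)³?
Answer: -279 + 5*√2 ≈ -271.93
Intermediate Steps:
b = -1
s(f) = -8*f
G(K) = 5*√2 (G(K) = √(51 - 1) = √50 = 5*√2)
G(-109 + s(2)) + c(134, -93) = 5*√2 + 3*(-93) = 5*√2 - 279 = -279 + 5*√2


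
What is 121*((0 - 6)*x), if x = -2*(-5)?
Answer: -7260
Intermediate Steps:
x = 10
121*((0 - 6)*x) = 121*((0 - 6)*10) = 121*(-6*10) = 121*(-60) = -7260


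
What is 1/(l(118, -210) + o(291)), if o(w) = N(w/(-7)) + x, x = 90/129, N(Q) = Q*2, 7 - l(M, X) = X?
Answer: 301/40501 ≈ 0.0074319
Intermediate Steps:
l(M, X) = 7 - X
N(Q) = 2*Q
x = 30/43 (x = 90*(1/129) = 30/43 ≈ 0.69767)
o(w) = 30/43 - 2*w/7 (o(w) = 2*(w/(-7)) + 30/43 = 2*(w*(-⅐)) + 30/43 = 2*(-w/7) + 30/43 = -2*w/7 + 30/43 = 30/43 - 2*w/7)
1/(l(118, -210) + o(291)) = 1/((7 - 1*(-210)) + (30/43 - 2/7*291)) = 1/((7 + 210) + (30/43 - 582/7)) = 1/(217 - 24816/301) = 1/(40501/301) = 301/40501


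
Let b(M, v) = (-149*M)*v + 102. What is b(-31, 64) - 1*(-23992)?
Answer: 319710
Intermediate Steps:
b(M, v) = 102 - 149*M*v (b(M, v) = -149*M*v + 102 = 102 - 149*M*v)
b(-31, 64) - 1*(-23992) = (102 - 149*(-31)*64) - 1*(-23992) = (102 + 295616) + 23992 = 295718 + 23992 = 319710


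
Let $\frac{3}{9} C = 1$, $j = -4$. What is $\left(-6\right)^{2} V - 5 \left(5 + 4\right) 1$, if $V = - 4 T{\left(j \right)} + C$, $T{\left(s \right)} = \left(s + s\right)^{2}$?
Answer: $409860$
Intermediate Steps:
$C = 3$ ($C = 3 \cdot 1 = 3$)
$T{\left(s \right)} = 4 s^{2}$ ($T{\left(s \right)} = \left(2 s\right)^{2} = 4 s^{2}$)
$V = -253$ ($V = - 4 \cdot 4 \left(-4\right)^{2} + 3 = - 4 \cdot 4 \cdot 16 + 3 = \left(-4\right) 64 + 3 = -256 + 3 = -253$)
$\left(-6\right)^{2} V - 5 \left(5 + 4\right) 1 = \left(-6\right)^{2} \left(-253\right) - 5 \left(5 + 4\right) 1 = 36 \left(-253\right) \left(-5\right) 9 \cdot 1 = - 9108 \left(\left(-45\right) 1\right) = \left(-9108\right) \left(-45\right) = 409860$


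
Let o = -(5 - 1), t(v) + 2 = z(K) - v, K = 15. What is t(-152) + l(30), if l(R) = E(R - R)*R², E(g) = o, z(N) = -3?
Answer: -3453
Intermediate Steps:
t(v) = -5 - v (t(v) = -2 + (-3 - v) = -5 - v)
o = -4 (o = -1*4 = -4)
E(g) = -4
l(R) = -4*R²
t(-152) + l(30) = (-5 - 1*(-152)) - 4*30² = (-5 + 152) - 4*900 = 147 - 3600 = -3453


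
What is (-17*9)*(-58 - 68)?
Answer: 19278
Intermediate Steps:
(-17*9)*(-58 - 68) = -153*(-126) = 19278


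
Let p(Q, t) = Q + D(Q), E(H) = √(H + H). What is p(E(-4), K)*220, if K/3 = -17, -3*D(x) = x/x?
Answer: -220/3 + 440*I*√2 ≈ -73.333 + 622.25*I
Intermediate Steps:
D(x) = -⅓ (D(x) = -x/(3*x) = -⅓*1 = -⅓)
K = -51 (K = 3*(-17) = -51)
E(H) = √2*√H (E(H) = √(2*H) = √2*√H)
p(Q, t) = -⅓ + Q (p(Q, t) = Q - ⅓ = -⅓ + Q)
p(E(-4), K)*220 = (-⅓ + √2*√(-4))*220 = (-⅓ + √2*(2*I))*220 = (-⅓ + 2*I*√2)*220 = -220/3 + 440*I*√2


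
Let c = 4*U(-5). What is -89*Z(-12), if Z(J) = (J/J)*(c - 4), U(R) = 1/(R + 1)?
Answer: 445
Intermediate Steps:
U(R) = 1/(1 + R)
c = -1 (c = 4/(1 - 5) = 4/(-4) = 4*(-¼) = -1)
Z(J) = -5 (Z(J) = (J/J)*(-1 - 4) = 1*(-5) = -5)
-89*Z(-12) = -89*(-5) = 445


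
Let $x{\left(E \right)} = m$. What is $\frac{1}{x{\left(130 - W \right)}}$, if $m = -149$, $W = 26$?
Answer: $- \frac{1}{149} \approx -0.0067114$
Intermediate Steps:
$x{\left(E \right)} = -149$
$\frac{1}{x{\left(130 - W \right)}} = \frac{1}{-149} = - \frac{1}{149}$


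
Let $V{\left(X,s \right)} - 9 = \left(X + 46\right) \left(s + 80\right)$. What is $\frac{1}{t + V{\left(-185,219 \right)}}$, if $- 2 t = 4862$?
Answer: $- \frac{1}{43983} \approx -2.2736 \cdot 10^{-5}$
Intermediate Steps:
$t = -2431$ ($t = \left(- \frac{1}{2}\right) 4862 = -2431$)
$V{\left(X,s \right)} = 9 + \left(46 + X\right) \left(80 + s\right)$ ($V{\left(X,s \right)} = 9 + \left(X + 46\right) \left(s + 80\right) = 9 + \left(46 + X\right) \left(80 + s\right)$)
$\frac{1}{t + V{\left(-185,219 \right)}} = \frac{1}{-2431 + \left(3689 + 46 \cdot 219 + 80 \left(-185\right) - 40515\right)} = \frac{1}{-2431 + \left(3689 + 10074 - 14800 - 40515\right)} = \frac{1}{-2431 - 41552} = \frac{1}{-43983} = - \frac{1}{43983}$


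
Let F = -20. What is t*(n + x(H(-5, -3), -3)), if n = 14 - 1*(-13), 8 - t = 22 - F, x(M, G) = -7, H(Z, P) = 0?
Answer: -680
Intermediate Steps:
t = -34 (t = 8 - (22 - 1*(-20)) = 8 - (22 + 20) = 8 - 1*42 = 8 - 42 = -34)
n = 27 (n = 14 + 13 = 27)
t*(n + x(H(-5, -3), -3)) = -34*(27 - 7) = -34*20 = -680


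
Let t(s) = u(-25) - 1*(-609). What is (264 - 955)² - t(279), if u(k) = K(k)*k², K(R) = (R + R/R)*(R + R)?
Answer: -273128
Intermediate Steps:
K(R) = 2*R*(1 + R) (K(R) = (R + 1)*(2*R) = (1 + R)*(2*R) = 2*R*(1 + R))
u(k) = 2*k³*(1 + k) (u(k) = (2*k*(1 + k))*k² = 2*k³*(1 + k))
t(s) = 750609 (t(s) = 2*(-25)³*(1 - 25) - 1*(-609) = 2*(-15625)*(-24) + 609 = 750000 + 609 = 750609)
(264 - 955)² - t(279) = (264 - 955)² - 1*750609 = (-691)² - 750609 = 477481 - 750609 = -273128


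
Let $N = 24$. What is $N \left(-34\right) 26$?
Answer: $-21216$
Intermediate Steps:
$N \left(-34\right) 26 = 24 \left(-34\right) 26 = \left(-816\right) 26 = -21216$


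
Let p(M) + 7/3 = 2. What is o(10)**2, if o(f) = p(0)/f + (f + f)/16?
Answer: 5329/3600 ≈ 1.4803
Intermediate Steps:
p(M) = -1/3 (p(M) = -7/3 + 2 = -1/3)
o(f) = -1/(3*f) + f/8 (o(f) = -1/(3*f) + (f + f)/16 = -1/(3*f) + (2*f)*(1/16) = -1/(3*f) + f/8)
o(10)**2 = (-1/3/10 + (1/8)*10)**2 = (-1/3*1/10 + 5/4)**2 = (-1/30 + 5/4)**2 = (73/60)**2 = 5329/3600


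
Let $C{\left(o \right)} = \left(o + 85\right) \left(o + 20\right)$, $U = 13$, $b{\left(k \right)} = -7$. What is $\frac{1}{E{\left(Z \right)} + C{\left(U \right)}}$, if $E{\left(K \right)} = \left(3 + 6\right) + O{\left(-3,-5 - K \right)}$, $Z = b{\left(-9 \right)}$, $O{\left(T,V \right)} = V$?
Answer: $\frac{1}{3245} \approx 0.00030817$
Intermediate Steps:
$C{\left(o \right)} = \left(20 + o\right) \left(85 + o\right)$ ($C{\left(o \right)} = \left(85 + o\right) \left(20 + o\right) = \left(20 + o\right) \left(85 + o\right)$)
$Z = -7$
$E{\left(K \right)} = 4 - K$ ($E{\left(K \right)} = \left(3 + 6\right) - \left(5 + K\right) = 9 - \left(5 + K\right) = 4 - K$)
$\frac{1}{E{\left(Z \right)} + C{\left(U \right)}} = \frac{1}{\left(4 - -7\right) + \left(1700 + 13^{2} + 105 \cdot 13\right)} = \frac{1}{\left(4 + 7\right) + \left(1700 + 169 + 1365\right)} = \frac{1}{11 + 3234} = \frac{1}{3245}$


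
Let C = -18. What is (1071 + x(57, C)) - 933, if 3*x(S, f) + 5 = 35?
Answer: 148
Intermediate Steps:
x(S, f) = 10 (x(S, f) = -5/3 + (⅓)*35 = -5/3 + 35/3 = 10)
(1071 + x(57, C)) - 933 = (1071 + 10) - 933 = 1081 - 933 = 148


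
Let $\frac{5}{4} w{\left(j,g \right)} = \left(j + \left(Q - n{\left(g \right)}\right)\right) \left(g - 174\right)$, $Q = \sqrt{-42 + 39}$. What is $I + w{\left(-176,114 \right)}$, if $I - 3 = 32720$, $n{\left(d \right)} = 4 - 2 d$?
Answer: $30419 - 48 i \sqrt{3} \approx 30419.0 - 83.138 i$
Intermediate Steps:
$I = 32723$ ($I = 3 + 32720 = 32723$)
$Q = i \sqrt{3}$ ($Q = \sqrt{-3} = i \sqrt{3} \approx 1.732 i$)
$w{\left(j,g \right)} = \frac{4 \left(-174 + g\right) \left(-4 + j + 2 g + i \sqrt{3}\right)}{5}$ ($w{\left(j,g \right)} = \frac{4 \left(j - \left(4 - 2 g - i \sqrt{3}\right)\right) \left(g - 174\right)}{5} = \frac{4 \left(j + \left(i \sqrt{3} + \left(-4 + 2 g\right)\right)\right) \left(-174 + g\right)}{5} = \frac{4 \left(j + \left(-4 + 2 g + i \sqrt{3}\right)\right) \left(-174 + g\right)}{5} = \frac{4 \left(-4 + j + 2 g + i \sqrt{3}\right) \left(-174 + g\right)}{5} = \frac{4 \left(-174 + g\right) \left(-4 + j + 2 g + i \sqrt{3}\right)}{5}$)
$I + w{\left(-176,114 \right)} = 32723 + \left(\frac{2784}{5} - \frac{160512}{5} - - \frac{122496}{5} + \frac{8 \cdot 114^{2}}{5} - \frac{696 i \sqrt{3}}{5} + \frac{4}{5} \cdot 114 \left(-176\right) + \frac{4}{5} i 114 \sqrt{3}\right) = 32723 + \left(\frac{2784}{5} - \frac{160512}{5} + \frac{122496}{5} + \frac{8}{5} \cdot 12996 - \frac{696 i \sqrt{3}}{5} - \frac{80256}{5} + \frac{456 i \sqrt{3}}{5}\right) = 32723 + \left(\frac{2784}{5} - \frac{160512}{5} + \frac{122496}{5} + \frac{103968}{5} - \frac{696 i \sqrt{3}}{5} - \frac{80256}{5} + \frac{456 i \sqrt{3}}{5}\right) = 32723 - \left(2304 + 48 i \sqrt{3}\right) = 30419 - 48 i \sqrt{3}$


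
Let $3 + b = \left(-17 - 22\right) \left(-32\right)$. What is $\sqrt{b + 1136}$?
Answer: $\sqrt{2381} \approx 48.795$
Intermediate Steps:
$b = 1245$ ($b = -3 + \left(-17 - 22\right) \left(-32\right) = -3 - -1248 = -3 + 1248 = 1245$)
$\sqrt{b + 1136} = \sqrt{1245 + 1136} = \sqrt{2381}$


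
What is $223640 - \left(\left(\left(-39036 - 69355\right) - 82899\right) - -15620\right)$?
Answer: $399310$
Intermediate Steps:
$223640 - \left(\left(\left(-39036 - 69355\right) - 82899\right) - -15620\right) = 223640 - \left(\left(-108391 - 82899\right) + 15620\right) = 223640 - \left(-191290 + 15620\right) = 223640 - -175670 = 223640 + 175670 = 399310$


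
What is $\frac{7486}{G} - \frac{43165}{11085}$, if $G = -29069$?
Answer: $- \frac{267549139}{64445973} \approx -4.1515$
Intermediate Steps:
$\frac{7486}{G} - \frac{43165}{11085} = \frac{7486}{-29069} - \frac{43165}{11085} = 7486 \left(- \frac{1}{29069}\right) - \frac{8633}{2217} = - \frac{7486}{29069} - \frac{8633}{2217} = - \frac{267549139}{64445973}$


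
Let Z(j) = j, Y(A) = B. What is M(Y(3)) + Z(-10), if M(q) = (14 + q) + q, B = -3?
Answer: -2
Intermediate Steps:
Y(A) = -3
M(q) = 14 + 2*q
M(Y(3)) + Z(-10) = (14 + 2*(-3)) - 10 = (14 - 6) - 10 = 8 - 10 = -2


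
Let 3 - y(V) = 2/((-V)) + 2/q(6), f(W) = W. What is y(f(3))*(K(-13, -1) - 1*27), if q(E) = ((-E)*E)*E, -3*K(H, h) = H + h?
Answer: -26599/324 ≈ -82.096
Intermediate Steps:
K(H, h) = -H/3 - h/3 (K(H, h) = -(H + h)/3 = -H/3 - h/3)
q(E) = -E³ (q(E) = (-E²)*E = -E³)
y(V) = 325/108 + 2/V (y(V) = 3 - (2/((-V)) + 2/((-1*6³))) = 3 - (2*(-1/V) + 2/((-1*216))) = 3 - (-2/V + 2/(-216)) = 3 - (-2/V + 2*(-1/216)) = 3 - (-2/V - 1/108) = 3 - (-1/108 - 2/V) = 3 + (1/108 + 2/V) = 325/108 + 2/V)
y(f(3))*(K(-13, -1) - 1*27) = (325/108 + 2/3)*((-⅓*(-13) - ⅓*(-1)) - 1*27) = (325/108 + 2*(⅓))*((13/3 + ⅓) - 27) = (325/108 + ⅔)*(14/3 - 27) = (397/108)*(-67/3) = -26599/324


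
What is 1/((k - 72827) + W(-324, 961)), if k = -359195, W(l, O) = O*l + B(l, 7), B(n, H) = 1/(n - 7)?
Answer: -331/246060767 ≈ -1.3452e-6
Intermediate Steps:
B(n, H) = 1/(-7 + n)
W(l, O) = 1/(-7 + l) + O*l (W(l, O) = O*l + 1/(-7 + l) = 1/(-7 + l) + O*l)
1/((k - 72827) + W(-324, 961)) = 1/((-359195 - 72827) + (1 + 961*(-324)*(-7 - 324))/(-7 - 324)) = 1/(-432022 + (1 + 961*(-324)*(-331))/(-331)) = 1/(-432022 - (1 + 103061484)/331) = 1/(-432022 - 1/331*103061485) = 1/(-432022 - 103061485/331) = 1/(-246060767/331) = -331/246060767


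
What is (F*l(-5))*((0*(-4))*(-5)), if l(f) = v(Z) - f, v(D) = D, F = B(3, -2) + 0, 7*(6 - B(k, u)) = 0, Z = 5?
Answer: 0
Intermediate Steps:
B(k, u) = 6 (B(k, u) = 6 - 1/7*0 = 6 + 0 = 6)
F = 6 (F = 6 + 0 = 6)
l(f) = 5 - f
(F*l(-5))*((0*(-4))*(-5)) = (6*(5 - 1*(-5)))*((0*(-4))*(-5)) = (6*(5 + 5))*(0*(-5)) = (6*10)*0 = 60*0 = 0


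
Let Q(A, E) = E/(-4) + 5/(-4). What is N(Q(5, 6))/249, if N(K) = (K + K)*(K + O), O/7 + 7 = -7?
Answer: 4433/1992 ≈ 2.2254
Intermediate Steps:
O = -98 (O = -49 + 7*(-7) = -49 - 49 = -98)
Q(A, E) = -5/4 - E/4 (Q(A, E) = E*(-¼) + 5*(-¼) = -E/4 - 5/4 = -5/4 - E/4)
N(K) = 2*K*(-98 + K) (N(K) = (K + K)*(K - 98) = (2*K)*(-98 + K) = 2*K*(-98 + K))
N(Q(5, 6))/249 = (2*(-5/4 - ¼*6)*(-98 + (-5/4 - ¼*6)))/249 = (2*(-5/4 - 3/2)*(-98 + (-5/4 - 3/2)))*(1/249) = (2*(-11/4)*(-98 - 11/4))*(1/249) = (2*(-11/4)*(-403/4))*(1/249) = (4433/8)*(1/249) = 4433/1992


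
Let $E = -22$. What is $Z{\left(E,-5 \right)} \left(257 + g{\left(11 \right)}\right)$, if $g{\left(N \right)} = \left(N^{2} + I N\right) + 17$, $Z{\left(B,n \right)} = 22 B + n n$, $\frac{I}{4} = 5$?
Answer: $-282285$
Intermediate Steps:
$I = 20$ ($I = 4 \cdot 5 = 20$)
$Z{\left(B,n \right)} = n^{2} + 22 B$ ($Z{\left(B,n \right)} = 22 B + n^{2} = n^{2} + 22 B$)
$g{\left(N \right)} = 17 + N^{2} + 20 N$ ($g{\left(N \right)} = \left(N^{2} + 20 N\right) + 17 = 17 + N^{2} + 20 N$)
$Z{\left(E,-5 \right)} \left(257 + g{\left(11 \right)}\right) = \left(\left(-5\right)^{2} + 22 \left(-22\right)\right) \left(257 + \left(17 + 11^{2} + 20 \cdot 11\right)\right) = \left(25 - 484\right) \left(257 + \left(17 + 121 + 220\right)\right) = - 459 \left(257 + 358\right) = \left(-459\right) 615 = -282285$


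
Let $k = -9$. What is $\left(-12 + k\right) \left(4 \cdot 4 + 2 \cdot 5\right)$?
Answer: $-546$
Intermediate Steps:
$\left(-12 + k\right) \left(4 \cdot 4 + 2 \cdot 5\right) = \left(-12 - 9\right) \left(4 \cdot 4 + 2 \cdot 5\right) = - 21 \left(16 + 10\right) = \left(-21\right) 26 = -546$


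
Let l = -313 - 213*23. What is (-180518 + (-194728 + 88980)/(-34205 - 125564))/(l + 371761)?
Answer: -28841074594/58563167181 ≈ -0.49248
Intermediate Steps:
l = -5212 (l = -313 - 4899 = -5212)
(-180518 + (-194728 + 88980)/(-34205 - 125564))/(l + 371761) = (-180518 + (-194728 + 88980)/(-34205 - 125564))/(-5212 + 371761) = (-180518 - 105748/(-159769))/366549 = (-180518 - 105748*(-1/159769))*(1/366549) = (-180518 + 105748/159769)*(1/366549) = -28841074594/159769*1/366549 = -28841074594/58563167181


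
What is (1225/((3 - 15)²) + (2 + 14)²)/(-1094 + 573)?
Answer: -38089/75024 ≈ -0.50769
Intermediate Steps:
(1225/((3 - 15)²) + (2 + 14)²)/(-1094 + 573) = (1225/((-12)²) + 16²)/(-521) = -(1225/144 + 256)/521 = -1/521*38089/144 = -38089/75024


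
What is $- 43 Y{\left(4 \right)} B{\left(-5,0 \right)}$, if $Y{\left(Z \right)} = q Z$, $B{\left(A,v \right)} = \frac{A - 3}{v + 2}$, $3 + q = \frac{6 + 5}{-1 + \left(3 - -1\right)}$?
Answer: $\frac{1376}{3} \approx 458.67$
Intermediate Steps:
$q = \frac{2}{3}$ ($q = -3 + \frac{6 + 5}{-1 + \left(3 - -1\right)} = -3 + \frac{11}{-1 + \left(3 + 1\right)} = -3 + \frac{11}{-1 + 4} = -3 + \frac{11}{3} = \frac{2}{3} \approx 0.66667$)
$B{\left(A,v \right)} = \frac{-3 + A}{2 + v}$
$Y{\left(Z \right)} = \frac{2 Z}{3}$
$- 43 Y{\left(4 \right)} B{\left(-5,0 \right)} = - 43 \cdot \frac{2}{3} \cdot 4 \frac{-3 - 5}{2 + 0} = \left(-43\right) \frac{8}{3} \cdot \frac{1}{2} \left(-8\right) = - \frac{344 \cdot \frac{1}{2} \left(-8\right)}{3} = \left(- \frac{344}{3}\right) \left(-4\right) = \frac{1376}{3}$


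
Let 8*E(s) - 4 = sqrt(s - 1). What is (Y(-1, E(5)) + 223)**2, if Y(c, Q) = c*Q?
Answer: 790321/16 ≈ 49395.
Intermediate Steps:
E(s) = 1/2 + sqrt(-1 + s)/8 (E(s) = 1/2 + sqrt(s - 1)/8 = 1/2 + sqrt(-1 + s)/8)
Y(c, Q) = Q*c
(Y(-1, E(5)) + 223)**2 = ((1/2 + sqrt(-1 + 5)/8)*(-1) + 223)**2 = ((1/2 + sqrt(4)/8)*(-1) + 223)**2 = ((1/2 + (1/8)*2)*(-1) + 223)**2 = ((1/2 + 1/4)*(-1) + 223)**2 = ((3/4)*(-1) + 223)**2 = (-3/4 + 223)**2 = (889/4)**2 = 790321/16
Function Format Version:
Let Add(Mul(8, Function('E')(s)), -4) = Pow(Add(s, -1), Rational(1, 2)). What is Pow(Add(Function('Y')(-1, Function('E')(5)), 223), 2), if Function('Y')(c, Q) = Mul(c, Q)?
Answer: Rational(790321, 16) ≈ 49395.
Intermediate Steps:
Function('E')(s) = Add(Rational(1, 2), Mul(Rational(1, 8), Pow(Add(-1, s), Rational(1, 2)))) (Function('E')(s) = Add(Rational(1, 2), Mul(Rational(1, 8), Pow(Add(s, -1), Rational(1, 2)))) = Add(Rational(1, 2), Mul(Rational(1, 8), Pow(Add(-1, s), Rational(1, 2)))))
Function('Y')(c, Q) = Mul(Q, c)
Pow(Add(Function('Y')(-1, Function('E')(5)), 223), 2) = Pow(Add(Mul(Add(Rational(1, 2), Mul(Rational(1, 8), Pow(Add(-1, 5), Rational(1, 2)))), -1), 223), 2) = Pow(Add(Mul(Add(Rational(1, 2), Mul(Rational(1, 8), Pow(4, Rational(1, 2)))), -1), 223), 2) = Pow(Add(Mul(Add(Rational(1, 2), Mul(Rational(1, 8), 2)), -1), 223), 2) = Pow(Add(Mul(Add(Rational(1, 2), Rational(1, 4)), -1), 223), 2) = Pow(Add(Mul(Rational(3, 4), -1), 223), 2) = Pow(Add(Rational(-3, 4), 223), 2) = Pow(Rational(889, 4), 2) = Rational(790321, 16)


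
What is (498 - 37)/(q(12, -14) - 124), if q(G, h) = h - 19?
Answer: -461/157 ≈ -2.9363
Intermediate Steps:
q(G, h) = -19 + h
(498 - 37)/(q(12, -14) - 124) = (498 - 37)/((-19 - 14) - 124) = 461/(-33 - 124) = 461/(-157) = 461*(-1/157) = -461/157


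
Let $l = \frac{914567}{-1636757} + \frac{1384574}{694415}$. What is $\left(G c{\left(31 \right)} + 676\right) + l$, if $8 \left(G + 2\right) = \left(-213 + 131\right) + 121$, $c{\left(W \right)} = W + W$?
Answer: $\frac{3890247776306487}{4546354448620} \approx 855.69$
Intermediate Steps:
$c{\left(W \right)} = 2 W$
$G = \frac{23}{8}$ ($G = -2 + \frac{\left(-213 + 131\right) + 121}{8} = -2 + \frac{-82 + 121}{8} = -2 + \frac{1}{8} \cdot 39 = -2 + \frac{39}{8} = \frac{23}{8} \approx 2.875$)
$l = \frac{1631122143213}{1136588612155}$ ($l = 914567 \left(- \frac{1}{1636757}\right) + 1384574 \cdot \frac{1}{694415} = - \frac{914567}{1636757} + \frac{1384574}{694415} = \frac{1631122143213}{1136588612155} \approx 1.4351$)
$\left(G c{\left(31 \right)} + 676\right) + l = \left(\frac{23 \cdot 2 \cdot 31}{8} + 676\right) + \frac{1631122143213}{1136588612155} = \left(\frac{23}{8} \cdot 62 + 676\right) + \frac{1631122143213}{1136588612155} = \left(\frac{713}{4} + 676\right) + \frac{1631122143213}{1136588612155} = \frac{3417}{4} + \frac{1631122143213}{1136588612155} = \frac{3890247776306487}{4546354448620}$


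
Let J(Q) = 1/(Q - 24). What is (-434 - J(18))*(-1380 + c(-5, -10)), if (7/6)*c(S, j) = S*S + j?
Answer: 4151785/7 ≈ 5.9311e+5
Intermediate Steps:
c(S, j) = 6*j/7 + 6*S²/7 (c(S, j) = 6*(S*S + j)/7 = 6*(S² + j)/7 = 6*(j + S²)/7 = 6*j/7 + 6*S²/7)
J(Q) = 1/(-24 + Q)
(-434 - J(18))*(-1380 + c(-5, -10)) = (-434 - 1/(-24 + 18))*(-1380 + ((6/7)*(-10) + (6/7)*(-5)²)) = (-434 - 1/(-6))*(-1380 + (-60/7 + (6/7)*25)) = (-434 - 1*(-⅙))*(-1380 + (-60/7 + 150/7)) = (-434 + ⅙)*(-1380 + 90/7) = -2603/6*(-9570/7) = 4151785/7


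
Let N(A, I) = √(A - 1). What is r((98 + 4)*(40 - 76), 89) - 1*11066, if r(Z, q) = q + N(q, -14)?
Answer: -10977 + 2*√22 ≈ -10968.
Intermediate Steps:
N(A, I) = √(-1 + A)
r(Z, q) = q + √(-1 + q)
r((98 + 4)*(40 - 76), 89) - 1*11066 = (89 + √(-1 + 89)) - 1*11066 = (89 + √88) - 11066 = (89 + 2*√22) - 11066 = -10977 + 2*√22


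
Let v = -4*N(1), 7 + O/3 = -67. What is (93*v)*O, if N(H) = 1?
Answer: 82584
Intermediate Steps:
O = -222 (O = -21 + 3*(-67) = -21 - 201 = -222)
v = -4 (v = -4*1 = -4)
(93*v)*O = (93*(-4))*(-222) = -372*(-222) = 82584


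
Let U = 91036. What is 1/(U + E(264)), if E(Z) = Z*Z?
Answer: 1/160732 ≈ 6.2215e-6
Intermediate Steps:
E(Z) = Z²
1/(U + E(264)) = 1/(91036 + 264²) = 1/(91036 + 69696) = 1/160732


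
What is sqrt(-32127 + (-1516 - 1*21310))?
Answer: I*sqrt(54953) ≈ 234.42*I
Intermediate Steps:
sqrt(-32127 + (-1516 - 1*21310)) = sqrt(-32127 + (-1516 - 21310)) = sqrt(-32127 - 22826) = sqrt(-54953) = I*sqrt(54953)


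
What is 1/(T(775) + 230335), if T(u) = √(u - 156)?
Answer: 230335/53054211606 - √619/53054211606 ≈ 4.3410e-6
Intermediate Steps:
T(u) = √(-156 + u)
1/(T(775) + 230335) = 1/(√(-156 + 775) + 230335) = 1/(√619 + 230335) = 1/(230335 + √619)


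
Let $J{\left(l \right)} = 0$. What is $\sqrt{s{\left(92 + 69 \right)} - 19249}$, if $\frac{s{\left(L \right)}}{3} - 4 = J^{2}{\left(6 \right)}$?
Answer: $i \sqrt{19237} \approx 138.7 i$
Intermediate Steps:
$s{\left(L \right)} = 12$ ($s{\left(L \right)} = 12 + 3 \cdot 0^{2} = 12 + 3 \cdot 0 = 12 + 0 = 12$)
$\sqrt{s{\left(92 + 69 \right)} - 19249} = \sqrt{12 - 19249} = \sqrt{-19237} = i \sqrt{19237}$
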